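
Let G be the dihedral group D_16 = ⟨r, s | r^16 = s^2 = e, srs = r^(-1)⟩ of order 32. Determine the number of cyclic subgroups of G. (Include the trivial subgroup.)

Group the elements of G by the cyclic subgroup they generate; each cyclic subgroup of order d accounts for φ(d) elements.
Cyclic subgroups by order — order 1: 1; order 2: 17; order 4: 1; order 8: 1; order 16: 1.
Total: 21.

21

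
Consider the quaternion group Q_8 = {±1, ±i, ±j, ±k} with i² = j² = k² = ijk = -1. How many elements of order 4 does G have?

The elements of order 4 are: i, -i, j, -j, k, -k.
That's 6.

6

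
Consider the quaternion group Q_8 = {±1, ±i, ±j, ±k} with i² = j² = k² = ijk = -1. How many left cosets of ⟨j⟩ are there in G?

2

|⟨j⟩| = 4 and |G| = 8.
By Lagrange, [G : H] = |G|/|H| = 8/4 = 2.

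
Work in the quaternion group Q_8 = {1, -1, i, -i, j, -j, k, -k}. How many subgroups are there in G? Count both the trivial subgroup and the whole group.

6

|G| = 8, so by Lagrange every subgroup order divides 8. Divisors: 1, 2, 4, 8.
Subgroups by order — order 1: 1; order 2: 1; order 4: 3; order 8: 1.
Total: 1 + 1 + 3 + 1 = 6.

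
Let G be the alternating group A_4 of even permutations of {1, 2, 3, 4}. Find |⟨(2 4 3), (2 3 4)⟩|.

|⟨(2 4 3)⟩| = 3 and |⟨(2 3 4)⟩| = 3, so |H| is a multiple of lcm(3, 3) = 3 and divides |G| = 12.
Closing under the operation: H = {e, (2 3 4), (2 4 3)}, so |H| = 3.

3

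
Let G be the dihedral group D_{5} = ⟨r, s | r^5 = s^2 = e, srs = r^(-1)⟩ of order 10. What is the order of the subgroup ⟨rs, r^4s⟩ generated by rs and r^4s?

10

|⟨rs⟩| = 2 and |⟨r^4s⟩| = 2, so |H| is a multiple of lcm(2, 2) = 2 and divides |G| = 10.
Closing {rs, r^4s} under the group operation gives all of G, so |H| = 10.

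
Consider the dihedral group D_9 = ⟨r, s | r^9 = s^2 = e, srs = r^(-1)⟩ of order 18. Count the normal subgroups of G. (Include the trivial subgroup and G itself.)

4

G has 16 subgroups. Checking conjugation-invariance by order — order 1: 1/1 normal; order 2: 0/9 normal; order 3: 1/1 normal; order 6: 0/3 normal; order 9: 1/1 normal; order 18: 1/1 normal.
Total normal subgroups: 4.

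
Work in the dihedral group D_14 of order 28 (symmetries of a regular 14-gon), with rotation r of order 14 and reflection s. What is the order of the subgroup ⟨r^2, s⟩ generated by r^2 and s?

14

|⟨r^2⟩| = 7 and |⟨s⟩| = 2, so |H| is a multiple of lcm(7, 2) = 14 and divides |G| = 28.
Closing under the operation: H = {e, r^2, r^4, r^6, r^8, r^10, r^12, s, r^2s, r^4s, r^6s, r^8s, r^10s, r^12s}, so |H| = 14.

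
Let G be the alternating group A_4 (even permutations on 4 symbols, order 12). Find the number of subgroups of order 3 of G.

4

|G| = 12 and 3 | 12, so subgroups of order 3 are possible by Lagrange.
The subgroups of order 3 are: {e, (1 2 3), (1 3 2)}; {e, (1 2 4), (1 4 2)}; {e, (1 3 4), (1 4 3)}; {e, (2 3 4), (2 4 3)}.
So G has 4 subgroups of order 3.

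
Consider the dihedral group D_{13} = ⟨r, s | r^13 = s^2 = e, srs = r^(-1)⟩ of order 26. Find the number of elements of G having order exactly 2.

Enumerating element orders in G gives 13 elements of order 2.

13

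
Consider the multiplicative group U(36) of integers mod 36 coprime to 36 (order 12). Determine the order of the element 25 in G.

Compute successive powers of 25 mod 36: 25, 13, 1; 25^3 ≡ 1 (mod 36).
So |⟨25⟩| = 3.

3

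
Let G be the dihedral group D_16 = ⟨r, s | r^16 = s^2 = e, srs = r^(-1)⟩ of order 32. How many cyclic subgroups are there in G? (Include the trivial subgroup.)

Group the elements of G by the cyclic subgroup they generate; each cyclic subgroup of order d accounts for φ(d) elements.
Cyclic subgroups by order — order 1: 1; order 2: 17; order 4: 1; order 8: 1; order 16: 1.
Total: 21.

21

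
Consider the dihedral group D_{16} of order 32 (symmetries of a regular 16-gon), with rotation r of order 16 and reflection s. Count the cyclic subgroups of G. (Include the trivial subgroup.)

Each element a generates a cyclic subgroup ⟨a⟩; distinct elements may generate the same one (a cyclic group of order d has φ(d) generators).
Cyclic subgroups by order — order 1: 1; order 2: 17; order 4: 1; order 8: 1; order 16: 1.
Total: 21.

21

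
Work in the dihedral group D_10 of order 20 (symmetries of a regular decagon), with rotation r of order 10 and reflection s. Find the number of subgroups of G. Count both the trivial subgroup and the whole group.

|G| = 20, so by Lagrange every subgroup order divides 20. Divisors: 1, 2, 4, 5, 10, 20.
Subgroups by order — order 1: 1; order 2: 11; order 4: 5; order 5: 1; order 10: 3; order 20: 1.
Total: 1 + 11 + 5 + 1 + 3 + 1 = 22.

22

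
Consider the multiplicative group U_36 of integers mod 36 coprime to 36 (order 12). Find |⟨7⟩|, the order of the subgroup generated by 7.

6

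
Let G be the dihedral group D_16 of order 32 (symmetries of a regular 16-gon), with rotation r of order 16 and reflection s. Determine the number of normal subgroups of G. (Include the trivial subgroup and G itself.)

G has 36 subgroups. Checking conjugation-invariance by order — order 1: 1/1 normal; order 2: 1/17 normal; order 4: 1/9 normal; order 8: 1/5 normal; order 16: 3/3 normal; order 32: 1/1 normal.
Total normal subgroups: 8.

8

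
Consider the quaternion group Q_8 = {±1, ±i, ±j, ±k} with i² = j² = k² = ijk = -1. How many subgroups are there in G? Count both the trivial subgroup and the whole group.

6

|G| = 8, so by Lagrange every subgroup order divides 8. Divisors: 1, 2, 4, 8.
Subgroups by order — order 1: 1; order 2: 1; order 4: 3; order 8: 1.
Total: 1 + 1 + 3 + 1 = 6.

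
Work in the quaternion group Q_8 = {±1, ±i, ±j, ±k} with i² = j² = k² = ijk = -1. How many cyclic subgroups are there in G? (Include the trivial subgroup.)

5

Each element a generates a cyclic subgroup ⟨a⟩; distinct elements may generate the same one (a cyclic group of order d has φ(d) generators).
Cyclic subgroups by order — order 1: 1; order 2: 1; order 4: 3.
Total: 5.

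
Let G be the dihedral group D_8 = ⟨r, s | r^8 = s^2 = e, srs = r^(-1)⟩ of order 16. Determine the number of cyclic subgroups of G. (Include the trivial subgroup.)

12

Group the elements of G by the cyclic subgroup they generate; each cyclic subgroup of order d accounts for φ(d) elements.
Cyclic subgroups by order — order 1: 1; order 2: 9; order 4: 1; order 8: 1.
Total: 12.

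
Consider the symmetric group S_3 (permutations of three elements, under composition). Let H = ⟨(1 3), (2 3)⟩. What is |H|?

|⟨(1 3)⟩| = 2 and |⟨(2 3)⟩| = 2, so |H| is a multiple of lcm(2, 2) = 2 and divides |G| = 6.
Closing {(1 3), (2 3)} under the group operation gives all of G, so |H| = 6.

6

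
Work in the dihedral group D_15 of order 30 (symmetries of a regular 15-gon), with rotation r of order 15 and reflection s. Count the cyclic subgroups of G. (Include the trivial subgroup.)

19

Group the elements of G by the cyclic subgroup they generate; each cyclic subgroup of order d accounts for φ(d) elements.
Cyclic subgroups by order — order 1: 1; order 2: 15; order 3: 1; order 5: 1; order 15: 1.
Total: 19.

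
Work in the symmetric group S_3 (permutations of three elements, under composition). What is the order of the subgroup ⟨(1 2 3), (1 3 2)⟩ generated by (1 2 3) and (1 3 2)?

3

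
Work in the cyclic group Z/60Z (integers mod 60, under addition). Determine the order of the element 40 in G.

3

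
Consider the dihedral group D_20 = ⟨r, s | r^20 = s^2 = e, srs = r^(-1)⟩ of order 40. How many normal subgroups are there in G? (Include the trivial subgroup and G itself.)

G has 48 subgroups. Checking conjugation-invariance by order — order 1: 1/1 normal; order 2: 1/21 normal; order 4: 1/11 normal; order 5: 1/1 normal; order 8: 0/5 normal; order 10: 1/5 normal; order 20: 3/3 normal; order 40: 1/1 normal.
Total normal subgroups: 9.

9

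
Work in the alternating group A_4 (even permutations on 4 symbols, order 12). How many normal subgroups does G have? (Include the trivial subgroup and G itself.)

G has 10 subgroups. Checking conjugation-invariance by order — order 1: 1/1 normal; order 2: 0/3 normal; order 3: 0/4 normal; order 4: 1/1 normal; order 12: 1/1 normal.
Total normal subgroups: 3.

3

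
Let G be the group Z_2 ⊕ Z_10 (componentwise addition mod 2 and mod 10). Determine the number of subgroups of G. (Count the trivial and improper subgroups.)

10

|G| = 20, so by Lagrange every subgroup order divides 20. Divisors: 1, 2, 4, 5, 10, 20.
Subgroups by order — order 1: 1; order 2: 3; order 4: 1; order 5: 1; order 10: 3; order 20: 1.
Total: 1 + 3 + 1 + 1 + 3 + 1 = 10.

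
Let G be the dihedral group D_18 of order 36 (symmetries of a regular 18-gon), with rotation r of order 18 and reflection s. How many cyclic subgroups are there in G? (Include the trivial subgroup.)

24

Each element a generates a cyclic subgroup ⟨a⟩; distinct elements may generate the same one (a cyclic group of order d has φ(d) generators).
Cyclic subgroups by order — order 1: 1; order 2: 19; order 3: 1; order 6: 1; order 9: 1; order 18: 1.
Total: 24.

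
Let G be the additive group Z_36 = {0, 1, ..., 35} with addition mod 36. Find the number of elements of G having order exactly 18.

6

In a cyclic group of order 36, the number of elements of order d (for d | 36) is φ(d).
φ(18) = 6.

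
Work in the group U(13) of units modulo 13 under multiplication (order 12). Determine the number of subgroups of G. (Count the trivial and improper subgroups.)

6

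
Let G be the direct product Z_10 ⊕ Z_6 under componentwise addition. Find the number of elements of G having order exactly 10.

An element (a,b) has order lcm(ord(a), ord(b)); count pairs with lcm equal to 10.
Enumerating gives 12 such elements.

12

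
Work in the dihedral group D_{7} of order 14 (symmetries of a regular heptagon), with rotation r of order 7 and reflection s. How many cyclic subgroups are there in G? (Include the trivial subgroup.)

9

Group the elements of G by the cyclic subgroup they generate; each cyclic subgroup of order d accounts for φ(d) elements.
Cyclic subgroups by order — order 1: 1; order 2: 7; order 7: 1.
Total: 9.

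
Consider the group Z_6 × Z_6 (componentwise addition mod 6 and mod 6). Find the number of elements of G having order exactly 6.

24

An element (a,b) has order lcm(ord(a), ord(b)); count pairs with lcm equal to 6.
Enumerating gives 24 such elements.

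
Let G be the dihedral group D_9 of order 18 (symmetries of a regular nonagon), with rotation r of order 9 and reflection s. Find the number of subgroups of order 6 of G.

3

|G| = 18 and 6 | 18, so subgroups of order 6 are possible by Lagrange.
The subgroups of order 6 are: {e, r^3, r^6, r^2s, r^5s, r^8s}; {e, r^3, r^6, s, r^3s, r^6s}; {e, r^3, r^6, rs, r^4s, r^7s}.
So G has 3 subgroups of order 6.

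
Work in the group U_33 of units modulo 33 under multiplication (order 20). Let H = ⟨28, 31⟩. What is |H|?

10

|⟨28⟩| = 10 and |⟨31⟩| = 5, so |H| is a multiple of lcm(10, 5) = 10 and divides |G| = 20.
Closing under the operation: H = {1, 4, 7, 10, 13, 16, 19, 25, 28, 31}, so |H| = 10.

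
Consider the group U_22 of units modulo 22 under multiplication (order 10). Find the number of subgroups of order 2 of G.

|G| = 10 and 2 | 10, so subgroups of order 2 are possible by Lagrange.
The subgroups of order 2 are: {1, 21}.
So G has 1 subgroup of order 2.

1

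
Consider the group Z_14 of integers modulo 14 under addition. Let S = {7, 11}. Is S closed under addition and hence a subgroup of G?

The identity 0 ∉ S, so S is not a subgroup.

No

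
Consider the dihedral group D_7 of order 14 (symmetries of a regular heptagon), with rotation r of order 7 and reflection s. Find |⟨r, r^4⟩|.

7

|⟨r⟩| = 7 and |⟨r^4⟩| = 7, so |H| is a multiple of lcm(7, 7) = 7 and divides |G| = 14.
Closing under the operation: H = {e, r, r^2, r^3, r^4, r^5, r^6}, so |H| = 7.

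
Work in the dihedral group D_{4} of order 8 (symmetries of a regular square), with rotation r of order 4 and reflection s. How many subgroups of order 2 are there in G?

5

|G| = 8 and 2 | 8, so subgroups of order 2 are possible by Lagrange.
The subgroups of order 2 are: {e, r^2}; {e, r^2s}; {e, r^3s}; {e, rs}; … (5 in all).
So G has 5 subgroups of order 2.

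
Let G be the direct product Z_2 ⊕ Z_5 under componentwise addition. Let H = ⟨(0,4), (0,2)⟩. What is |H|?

|⟨(0,4)⟩| = 5 and |⟨(0,2)⟩| = 5, so |H| is a multiple of lcm(5, 5) = 5 and divides |G| = 10.
Closing under the operation: H = {(0,0), (0,1), (0,2), (0,3), (0,4)}, so |H| = 5.

5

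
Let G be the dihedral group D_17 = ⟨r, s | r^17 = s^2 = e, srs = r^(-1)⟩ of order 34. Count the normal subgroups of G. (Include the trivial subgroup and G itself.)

3

G has 20 subgroups. Checking conjugation-invariance by order — order 1: 1/1 normal; order 2: 0/17 normal; order 17: 1/1 normal; order 34: 1/1 normal.
Total normal subgroups: 3.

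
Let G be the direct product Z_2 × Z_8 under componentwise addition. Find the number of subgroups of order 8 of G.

3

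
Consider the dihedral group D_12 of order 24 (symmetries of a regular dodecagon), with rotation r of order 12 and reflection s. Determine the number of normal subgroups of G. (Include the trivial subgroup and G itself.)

G has 34 subgroups. Checking conjugation-invariance by order — order 1: 1/1 normal; order 2: 1/13 normal; order 3: 1/1 normal; order 4: 1/7 normal; order 6: 1/5 normal; order 8: 0/3 normal; order 12: 3/3 normal; order 24: 1/1 normal.
Total normal subgroups: 9.

9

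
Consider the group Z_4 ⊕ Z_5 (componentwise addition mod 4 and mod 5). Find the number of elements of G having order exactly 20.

8

An element (a,b) has order lcm(ord(a), ord(b)); count pairs with lcm equal to 20.
Enumerating gives 8 such elements.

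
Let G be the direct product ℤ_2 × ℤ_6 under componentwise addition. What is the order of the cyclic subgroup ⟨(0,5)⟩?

The order of (0,5) in Z_2 × Z_6 is lcm(ord(0) in Z_2, ord(5) in Z_6).
ord(0) = 1 and ord(5) = 6, so |⟨(0,5)⟩| = lcm(1, 6) = 6.

6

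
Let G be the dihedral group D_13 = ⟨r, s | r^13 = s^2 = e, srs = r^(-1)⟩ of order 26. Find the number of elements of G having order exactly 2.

13

Enumerating element orders in G gives 13 elements of order 2.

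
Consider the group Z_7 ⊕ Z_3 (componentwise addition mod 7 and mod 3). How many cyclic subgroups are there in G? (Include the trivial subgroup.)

Each element a generates a cyclic subgroup ⟨a⟩; distinct elements may generate the same one (a cyclic group of order d has φ(d) generators).
Cyclic subgroups by order — order 1: 1; order 3: 1; order 7: 1; order 21: 1.
Total: 4.

4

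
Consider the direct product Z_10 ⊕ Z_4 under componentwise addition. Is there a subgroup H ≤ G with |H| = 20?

20 | 40. A subgroup of order 20 is {(0,0), (0,1), (0,2), (0,3), (2,0), (2,1), (2,2), (2,3), (4,0), (4,1), (4,2), (4,3), (6,0), (6,1), (6,2), (6,3), (8,0), (8,1), (8,2), (8,3)}.

Yes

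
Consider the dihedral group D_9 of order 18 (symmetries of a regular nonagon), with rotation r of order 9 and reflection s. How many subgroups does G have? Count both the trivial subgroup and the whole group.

16

|G| = 18, so by Lagrange every subgroup order divides 18. Divisors: 1, 2, 3, 6, 9, 18.
Subgroups by order — order 1: 1; order 2: 9; order 3: 1; order 6: 3; order 9: 1; order 18: 1.
Total: 1 + 9 + 1 + 3 + 1 + 1 = 16.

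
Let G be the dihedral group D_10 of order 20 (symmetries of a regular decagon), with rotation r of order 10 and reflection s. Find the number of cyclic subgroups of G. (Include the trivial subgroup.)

14

A cyclic subgroup of order d is generated by each of its φ(d) elements of order d, so the cyclic subgroups of order d number (#elements of order d)/φ(d).
Cyclic subgroups by order — order 1: 1; order 2: 11; order 5: 1; order 10: 1.
Total: 14.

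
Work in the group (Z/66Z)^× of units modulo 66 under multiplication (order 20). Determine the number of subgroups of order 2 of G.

|G| = 20 and 2 | 20, so subgroups of order 2 are possible by Lagrange.
The subgroups of order 2 are: {1, 23}; {1, 43}; {1, 65}.
So G has 3 subgroups of order 2.

3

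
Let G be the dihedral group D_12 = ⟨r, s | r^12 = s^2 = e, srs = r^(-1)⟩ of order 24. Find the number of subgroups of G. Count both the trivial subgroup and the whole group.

|G| = 24, so by Lagrange every subgroup order divides 24. Divisors: 1, 2, 3, 4, 6, 8, 12, 24.
Subgroups by order — order 1: 1; order 2: 13; order 3: 1; order 4: 7; order 6: 5; order 8: 3; order 12: 3; order 24: 1.
Total: 1 + 13 + 1 + 7 + 5 + 3 + 3 + 1 = 34.

34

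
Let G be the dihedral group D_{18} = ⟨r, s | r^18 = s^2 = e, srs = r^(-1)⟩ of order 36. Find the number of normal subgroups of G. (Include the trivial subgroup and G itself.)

G has 45 subgroups. Checking conjugation-invariance by order — order 1: 1/1 normal; order 2: 1/19 normal; order 3: 1/1 normal; order 4: 0/9 normal; order 6: 1/7 normal; order 9: 1/1 normal; order 12: 0/3 normal; order 18: 3/3 normal; order 36: 1/1 normal.
Total normal subgroups: 9.

9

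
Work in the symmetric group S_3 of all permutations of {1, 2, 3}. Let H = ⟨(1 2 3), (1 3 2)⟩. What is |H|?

3

|⟨(1 2 3)⟩| = 3 and |⟨(1 3 2)⟩| = 3, so |H| is a multiple of lcm(3, 3) = 3 and divides |G| = 6.
Closing under the operation: H = {e, (1 2 3), (1 3 2)}, so |H| = 3.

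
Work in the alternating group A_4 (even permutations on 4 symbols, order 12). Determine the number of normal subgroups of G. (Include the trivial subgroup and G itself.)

3

G has 10 subgroups. Checking conjugation-invariance by order — order 1: 1/1 normal; order 2: 0/3 normal; order 3: 0/4 normal; order 4: 1/1 normal; order 12: 1/1 normal.
Total normal subgroups: 3.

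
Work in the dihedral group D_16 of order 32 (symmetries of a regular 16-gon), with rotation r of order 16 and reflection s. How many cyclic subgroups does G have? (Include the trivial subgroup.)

21

Each element a generates a cyclic subgroup ⟨a⟩; distinct elements may generate the same one (a cyclic group of order d has φ(d) generators).
Cyclic subgroups by order — order 1: 1; order 2: 17; order 4: 1; order 8: 1; order 16: 1.
Total: 21.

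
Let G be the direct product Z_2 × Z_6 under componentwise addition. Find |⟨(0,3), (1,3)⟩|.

4

|⟨(0,3)⟩| = 2 and |⟨(1,3)⟩| = 2, so |H| is a multiple of lcm(2, 2) = 2 and divides |G| = 12.
Closing under the operation: H = {(0,0), (0,3), (1,0), (1,3)}, so |H| = 4.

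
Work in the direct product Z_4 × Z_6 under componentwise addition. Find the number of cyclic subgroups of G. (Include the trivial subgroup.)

Each element a generates a cyclic subgroup ⟨a⟩; distinct elements may generate the same one (a cyclic group of order d has φ(d) generators).
Cyclic subgroups by order — order 1: 1; order 2: 3; order 3: 1; order 4: 2; order 6: 3; order 12: 2.
Total: 12.

12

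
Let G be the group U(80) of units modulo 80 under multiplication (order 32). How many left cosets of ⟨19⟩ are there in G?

8

|⟨19⟩| = 4 and |G| = 32.
By Lagrange, [G : H] = |G|/|H| = 32/4 = 8.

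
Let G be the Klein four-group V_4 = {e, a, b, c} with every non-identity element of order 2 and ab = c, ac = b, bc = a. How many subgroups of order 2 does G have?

3

|G| = 4 and 2 | 4, so subgroups of order 2 are possible by Lagrange.
The subgroups of order 2 are: {e, a}; {e, b}; {e, c}.
So G has 3 subgroups of order 2.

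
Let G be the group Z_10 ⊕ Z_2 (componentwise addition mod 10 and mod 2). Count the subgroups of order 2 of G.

|G| = 20 and 2 | 20, so subgroups of order 2 are possible by Lagrange.
The subgroups of order 2 are: {(0,0), (0,1)}; {(0,0), (5,0)}; {(0,0), (5,1)}.
So G has 3 subgroups of order 2.

3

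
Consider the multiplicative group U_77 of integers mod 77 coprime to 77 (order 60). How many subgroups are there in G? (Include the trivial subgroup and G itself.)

|G| = 60, so by Lagrange every subgroup order divides 60. Divisors: 1, 2, 3, 4, 5, 6, 10, 12, 15, 20, 30, 60.
Subgroups by order — order 1: 1; order 2: 3; order 3: 1; order 4: 1; order 5: 1; order 6: 3; order 10: 3; order 12: 1; order 15: 1; order 20: 1; order 30: 3; order 60: 1.
Total: 1 + 3 + 1 + 1 + 1 + 3 + 3 + 1 + 1 + 1 + 3 + 1 = 20.

20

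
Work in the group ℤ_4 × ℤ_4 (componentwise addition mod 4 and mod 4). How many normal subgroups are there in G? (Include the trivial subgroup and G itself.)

G is abelian, so every subgroup is normal.
G has 15 subgroups in total, hence 15 normal subgroups.

15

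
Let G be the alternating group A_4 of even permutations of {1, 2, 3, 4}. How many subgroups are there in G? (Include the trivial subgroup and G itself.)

10

|G| = 12, so by Lagrange every subgroup order divides 12. Divisors: 1, 2, 3, 4, 6, 12.
Subgroups by order — order 1: 1; order 2: 3; order 3: 4; order 4: 1; order 6: 0; order 12: 1.
Total: 1 + 3 + 4 + 1 + 0 + 1 = 10.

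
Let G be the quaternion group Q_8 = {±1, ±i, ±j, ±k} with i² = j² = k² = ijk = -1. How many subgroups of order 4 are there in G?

3

|G| = 8 and 4 | 8, so subgroups of order 4 are possible by Lagrange.
The subgroups of order 4 are: {1, -1, i, -i}; {1, -1, j, -j}; {1, -1, k, -k}.
So G has 3 subgroups of order 4.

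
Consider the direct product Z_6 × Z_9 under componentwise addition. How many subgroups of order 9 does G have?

4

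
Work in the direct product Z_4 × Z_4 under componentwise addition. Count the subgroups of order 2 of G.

|G| = 16 and 2 | 16, so subgroups of order 2 are possible by Lagrange.
The subgroups of order 2 are: {(0,0), (0,2)}; {(0,0), (2,0)}; {(0,0), (2,2)}.
So G has 3 subgroups of order 2.

3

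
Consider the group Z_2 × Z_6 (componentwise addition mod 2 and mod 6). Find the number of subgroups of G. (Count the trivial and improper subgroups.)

|G| = 12, so by Lagrange every subgroup order divides 12. Divisors: 1, 2, 3, 4, 6, 12.
Subgroups by order — order 1: 1; order 2: 3; order 3: 1; order 4: 1; order 6: 3; order 12: 1.
Total: 1 + 3 + 1 + 1 + 3 + 1 = 10.

10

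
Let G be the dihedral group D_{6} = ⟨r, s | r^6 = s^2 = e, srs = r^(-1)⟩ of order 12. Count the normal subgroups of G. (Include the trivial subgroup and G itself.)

7

G has 16 subgroups. Checking conjugation-invariance by order — order 1: 1/1 normal; order 2: 1/7 normal; order 3: 1/1 normal; order 4: 0/3 normal; order 6: 3/3 normal; order 12: 1/1 normal.
Total normal subgroups: 7.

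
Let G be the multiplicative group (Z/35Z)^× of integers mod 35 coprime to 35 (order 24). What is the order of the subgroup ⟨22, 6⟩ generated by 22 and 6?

|⟨22⟩| = 4 and |⟨6⟩| = 2, so |H| is a multiple of lcm(4, 2) = 4 and divides |G| = 24.
Closing under the operation: H = {1, 6, 8, 13, 22, 27, 29, 34}, so |H| = 8.

8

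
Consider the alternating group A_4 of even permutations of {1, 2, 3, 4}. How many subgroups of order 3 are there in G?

|G| = 12 and 3 | 12, so subgroups of order 3 are possible by Lagrange.
The subgroups of order 3 are: {e, (1 2 3), (1 3 2)}; {e, (1 2 4), (1 4 2)}; {e, (1 3 4), (1 4 3)}; {e, (2 3 4), (2 4 3)}.
So G has 4 subgroups of order 3.

4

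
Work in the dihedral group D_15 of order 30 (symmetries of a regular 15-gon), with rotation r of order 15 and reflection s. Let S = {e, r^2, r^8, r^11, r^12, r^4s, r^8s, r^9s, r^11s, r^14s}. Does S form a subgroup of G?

r^11 ∈ S but its inverse r^4 ∉ S, so S is not a subgroup.

No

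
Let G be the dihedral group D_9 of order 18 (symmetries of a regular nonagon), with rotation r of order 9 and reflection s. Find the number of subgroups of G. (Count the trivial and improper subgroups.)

|G| = 18, so by Lagrange every subgroup order divides 18. Divisors: 1, 2, 3, 6, 9, 18.
Subgroups by order — order 1: 1; order 2: 9; order 3: 1; order 6: 3; order 9: 1; order 18: 1.
Total: 1 + 9 + 1 + 3 + 1 + 1 = 16.

16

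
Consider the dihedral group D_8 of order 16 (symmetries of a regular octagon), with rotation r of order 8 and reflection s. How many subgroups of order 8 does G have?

|G| = 16 and 8 | 16, so subgroups of order 8 are possible by Lagrange.
The subgroups of order 8 are: {e, r, r^2, r^3, r^4, r^5, r^6, r^7}; {e, r^2, r^4, r^6, s, r^2s, r^4s, r^6s}; {e, r^2, r^4, r^6, rs, r^3s, r^5s, r^7s}.
So G has 3 subgroups of order 8.

3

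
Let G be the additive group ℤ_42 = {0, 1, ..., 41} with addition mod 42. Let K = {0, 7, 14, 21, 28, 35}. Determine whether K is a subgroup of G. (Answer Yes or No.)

Yes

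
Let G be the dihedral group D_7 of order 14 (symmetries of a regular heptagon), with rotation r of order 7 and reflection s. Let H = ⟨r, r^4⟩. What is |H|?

7

|⟨r⟩| = 7 and |⟨r^4⟩| = 7, so |H| is a multiple of lcm(7, 7) = 7 and divides |G| = 14.
Closing under the operation: H = {e, r, r^2, r^3, r^4, r^5, r^6}, so |H| = 7.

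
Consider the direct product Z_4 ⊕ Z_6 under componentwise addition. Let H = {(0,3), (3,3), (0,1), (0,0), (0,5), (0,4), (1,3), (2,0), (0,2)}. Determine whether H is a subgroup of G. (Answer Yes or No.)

|H| = 9 does not divide |G| = 24, so by Lagrange H is not a subgroup.

No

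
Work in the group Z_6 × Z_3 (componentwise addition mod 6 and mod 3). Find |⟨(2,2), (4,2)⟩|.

|⟨(2,2)⟩| = 3 and |⟨(4,2)⟩| = 3, so |H| is a multiple of lcm(3, 3) = 3 and divides |G| = 18.
Closing under the operation: H = {(0,0), (0,1), (0,2), (2,0), (2,1), (2,2), (4,0), (4,1), (4,2)}, so |H| = 9.

9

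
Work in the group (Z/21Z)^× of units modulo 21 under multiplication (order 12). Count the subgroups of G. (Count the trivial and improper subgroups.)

|G| = 12, so by Lagrange every subgroup order divides 12. Divisors: 1, 2, 3, 4, 6, 12.
Subgroups by order — order 1: 1; order 2: 3; order 3: 1; order 4: 1; order 6: 3; order 12: 1.
Total: 1 + 3 + 1 + 1 + 3 + 1 = 10.

10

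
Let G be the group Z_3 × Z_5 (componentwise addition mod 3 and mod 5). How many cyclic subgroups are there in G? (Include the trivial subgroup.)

4

Each element a generates a cyclic subgroup ⟨a⟩; distinct elements may generate the same one (a cyclic group of order d has φ(d) generators).
Cyclic subgroups by order — order 1: 1; order 3: 1; order 5: 1; order 15: 1.
Total: 4.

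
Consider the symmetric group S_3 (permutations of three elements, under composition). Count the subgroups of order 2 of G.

3

|G| = 6 and 2 | 6, so subgroups of order 2 are possible by Lagrange.
The subgroups of order 2 are: {e, (1 2)}; {e, (1 3)}; {e, (2 3)}.
So G has 3 subgroups of order 2.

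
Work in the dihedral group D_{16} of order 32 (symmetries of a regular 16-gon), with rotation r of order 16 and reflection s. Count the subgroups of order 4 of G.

9

|G| = 32 and 4 | 32, so subgroups of order 4 are possible by Lagrange.
The subgroups of order 4 are: {e, r^8, r^2s, r^10s}; {e, r^8, r^3s, r^11s}; {e, r^4, r^8, r^12}; {e, r^8, r^4s, r^12s}; … (9 in all).
So G has 9 subgroups of order 4.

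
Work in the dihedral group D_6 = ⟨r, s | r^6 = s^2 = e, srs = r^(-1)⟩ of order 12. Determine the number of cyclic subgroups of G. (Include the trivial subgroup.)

10

Each element a generates a cyclic subgroup ⟨a⟩; distinct elements may generate the same one (a cyclic group of order d has φ(d) generators).
Cyclic subgroups by order — order 1: 1; order 2: 7; order 3: 1; order 6: 1.
Total: 10.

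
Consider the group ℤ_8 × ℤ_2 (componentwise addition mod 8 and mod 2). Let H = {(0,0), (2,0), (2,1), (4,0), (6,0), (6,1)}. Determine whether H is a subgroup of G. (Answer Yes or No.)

|H| = 6 does not divide |G| = 16, so by Lagrange H is not a subgroup.

No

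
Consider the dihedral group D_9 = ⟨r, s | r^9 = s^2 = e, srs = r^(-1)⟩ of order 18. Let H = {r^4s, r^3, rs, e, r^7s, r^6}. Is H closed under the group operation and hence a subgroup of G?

|H| = 6 divides |G| = 18, consistent with Lagrange.
H contains the identity, every element's inverse is in H, and H is closed under ·: it is a subgroup.

Yes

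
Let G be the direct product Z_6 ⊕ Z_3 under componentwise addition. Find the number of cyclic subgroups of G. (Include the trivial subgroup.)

10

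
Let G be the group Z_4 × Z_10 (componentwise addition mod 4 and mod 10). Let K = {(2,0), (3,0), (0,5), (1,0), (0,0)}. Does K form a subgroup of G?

No

Closure fails: (0,5) + (1,0) = (1,5) ∉ K. So K is not a subgroup.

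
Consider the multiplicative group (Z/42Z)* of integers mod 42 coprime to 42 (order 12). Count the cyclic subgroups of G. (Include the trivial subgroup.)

8

A cyclic subgroup of order d is generated by each of its φ(d) elements of order d, so the cyclic subgroups of order d number (#elements of order d)/φ(d).
Cyclic subgroups by order — order 1: 1; order 2: 3; order 3: 1; order 6: 3.
Total: 8.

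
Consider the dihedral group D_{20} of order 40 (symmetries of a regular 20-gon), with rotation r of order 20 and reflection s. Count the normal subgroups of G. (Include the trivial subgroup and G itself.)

G has 48 subgroups. Checking conjugation-invariance by order — order 1: 1/1 normal; order 2: 1/21 normal; order 4: 1/11 normal; order 5: 1/1 normal; order 8: 0/5 normal; order 10: 1/5 normal; order 20: 3/3 normal; order 40: 1/1 normal.
Total normal subgroups: 9.

9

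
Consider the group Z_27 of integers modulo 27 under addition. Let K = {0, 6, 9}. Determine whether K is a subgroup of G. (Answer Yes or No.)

No

9 ∈ K but its inverse 18 ∉ K, so K is not a subgroup.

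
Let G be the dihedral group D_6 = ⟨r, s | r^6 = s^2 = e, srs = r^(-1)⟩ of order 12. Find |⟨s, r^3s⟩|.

4

|⟨s⟩| = 2 and |⟨r^3s⟩| = 2, so |H| is a multiple of lcm(2, 2) = 2 and divides |G| = 12.
Closing under the operation: H = {e, r^3, s, r^3s}, so |H| = 4.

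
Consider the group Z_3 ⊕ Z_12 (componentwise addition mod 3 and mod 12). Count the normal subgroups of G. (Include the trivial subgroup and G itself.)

G is abelian, so every subgroup is normal.
G has 18 subgroups in total, hence 18 normal subgroups.

18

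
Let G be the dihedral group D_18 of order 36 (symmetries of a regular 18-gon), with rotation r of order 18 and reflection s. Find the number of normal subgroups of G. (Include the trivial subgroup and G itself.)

G has 45 subgroups. Checking conjugation-invariance by order — order 1: 1/1 normal; order 2: 1/19 normal; order 3: 1/1 normal; order 4: 0/9 normal; order 6: 1/7 normal; order 9: 1/1 normal; order 12: 0/3 normal; order 18: 3/3 normal; order 36: 1/1 normal.
Total normal subgroups: 9.

9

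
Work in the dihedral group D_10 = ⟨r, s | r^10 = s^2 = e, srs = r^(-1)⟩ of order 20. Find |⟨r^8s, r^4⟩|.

|⟨r^8s⟩| = 2 and |⟨r^4⟩| = 5, so |H| is a multiple of lcm(2, 5) = 10 and divides |G| = 20.
Closing under the operation: H = {e, r^2, r^4, r^6, r^8, s, r^2s, r^4s, r^6s, r^8s}, so |H| = 10.

10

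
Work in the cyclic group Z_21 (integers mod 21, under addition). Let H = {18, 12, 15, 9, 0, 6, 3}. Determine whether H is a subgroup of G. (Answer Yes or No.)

|H| = 7 divides |G| = 21, consistent with Lagrange.
H contains the identity, every element's inverse is in H, and H is closed under +: it is a subgroup.
In fact H = ⟨18⟩.

Yes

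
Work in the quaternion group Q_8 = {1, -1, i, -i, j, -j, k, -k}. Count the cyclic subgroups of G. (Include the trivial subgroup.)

5

Each element a generates a cyclic subgroup ⟨a⟩; distinct elements may generate the same one (a cyclic group of order d has φ(d) generators).
Cyclic subgroups by order — order 1: 1; order 2: 1; order 4: 3.
Total: 5.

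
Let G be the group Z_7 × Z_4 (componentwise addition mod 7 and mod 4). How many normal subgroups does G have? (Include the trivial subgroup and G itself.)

G is abelian, so every subgroup is normal.
G has 6 subgroups in total, hence 6 normal subgroups.

6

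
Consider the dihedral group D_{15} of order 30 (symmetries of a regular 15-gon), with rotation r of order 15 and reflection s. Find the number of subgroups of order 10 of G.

|G| = 30 and 10 | 30, so subgroups of order 10 are possible by Lagrange.
The subgroups of order 10 are: {e, r^3, r^6, r^9, r^12, rs, r^4s, r^7s, r^10s, r^13s}; {e, r^3, r^6, r^9, r^12, r^2s, r^5s, r^8s, r^11s, r^14s}; {e, r^3, r^6, r^9, r^12, s, r^3s, r^6s, r^9s, r^12s}.
So G has 3 subgroups of order 10.

3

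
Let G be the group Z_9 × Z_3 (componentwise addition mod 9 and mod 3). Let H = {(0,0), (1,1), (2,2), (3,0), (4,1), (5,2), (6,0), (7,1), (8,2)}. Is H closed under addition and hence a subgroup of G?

Yes

|H| = 9 divides |G| = 27, consistent with Lagrange.
H contains the identity, every element's inverse is in H, and H is closed under +: it is a subgroup.
In fact H = ⟨(7,1)⟩.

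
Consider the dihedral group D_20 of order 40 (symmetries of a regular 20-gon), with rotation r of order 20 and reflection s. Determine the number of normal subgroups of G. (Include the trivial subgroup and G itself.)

G has 48 subgroups. Checking conjugation-invariance by order — order 1: 1/1 normal; order 2: 1/21 normal; order 4: 1/11 normal; order 5: 1/1 normal; order 8: 0/5 normal; order 10: 1/5 normal; order 20: 3/3 normal; order 40: 1/1 normal.
Total normal subgroups: 9.

9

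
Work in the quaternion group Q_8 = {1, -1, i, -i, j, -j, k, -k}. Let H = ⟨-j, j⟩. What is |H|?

4

|⟨-j⟩| = 4 and |⟨j⟩| = 4, so |H| is a multiple of lcm(4, 4) = 4 and divides |G| = 8.
Closing under the operation: H = {1, -1, j, -j}, so |H| = 4.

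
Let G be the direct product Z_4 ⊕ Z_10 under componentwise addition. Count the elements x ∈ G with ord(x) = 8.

An element (a,b) has order lcm(ord(a), ord(b)); count pairs with lcm equal to 8.
Enumerating gives 0 such elements.

0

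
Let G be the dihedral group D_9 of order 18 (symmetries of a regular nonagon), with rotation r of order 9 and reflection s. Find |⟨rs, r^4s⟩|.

|⟨rs⟩| = 2 and |⟨r^4s⟩| = 2, so |H| is a multiple of lcm(2, 2) = 2 and divides |G| = 18.
Closing under the operation: H = {e, r^3, r^6, rs, r^4s, r^7s}, so |H| = 6.

6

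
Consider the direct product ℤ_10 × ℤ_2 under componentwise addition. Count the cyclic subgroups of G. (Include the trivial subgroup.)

A cyclic subgroup of order d is generated by each of its φ(d) elements of order d, so the cyclic subgroups of order d number (#elements of order d)/φ(d).
Cyclic subgroups by order — order 1: 1; order 2: 3; order 5: 1; order 10: 3.
Total: 8.

8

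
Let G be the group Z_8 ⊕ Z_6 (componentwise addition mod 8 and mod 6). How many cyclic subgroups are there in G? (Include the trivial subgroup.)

Each element a generates a cyclic subgroup ⟨a⟩; distinct elements may generate the same one (a cyclic group of order d has φ(d) generators).
Cyclic subgroups by order — order 1: 1; order 2: 3; order 3: 1; order 4: 2; order 6: 3; order 8: 2; order 12: 2; order 24: 2.
Total: 16.

16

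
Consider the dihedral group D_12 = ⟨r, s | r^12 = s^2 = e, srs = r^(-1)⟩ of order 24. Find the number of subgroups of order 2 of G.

13

|G| = 24 and 2 | 24, so subgroups of order 2 are possible by Lagrange.
The subgroups of order 2 are: {e, r^10s}; {e, r^11s}; {e, r^2s}; {e, r^3s}; … (13 in all).
So G has 13 subgroups of order 2.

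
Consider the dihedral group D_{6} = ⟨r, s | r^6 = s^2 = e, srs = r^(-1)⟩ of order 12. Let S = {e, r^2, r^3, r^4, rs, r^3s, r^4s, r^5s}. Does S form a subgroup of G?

No

|S| = 8 does not divide |G| = 12, so by Lagrange S is not a subgroup.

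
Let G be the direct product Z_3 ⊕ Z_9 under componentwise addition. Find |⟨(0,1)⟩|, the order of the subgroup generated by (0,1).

The order of (0,1) in Z_3 × Z_9 is lcm(ord(0) in Z_3, ord(1) in Z_9).
ord(0) = 1 and ord(1) = 9, so |⟨(0,1)⟩| = lcm(1, 9) = 9.

9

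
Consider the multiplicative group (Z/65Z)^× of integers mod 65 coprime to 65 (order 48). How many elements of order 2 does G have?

3

The elements of order 2 are: 14, 51, 64.
That's 3.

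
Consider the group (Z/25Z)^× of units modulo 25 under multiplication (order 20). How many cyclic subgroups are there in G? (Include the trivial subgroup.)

Group the elements of G by the cyclic subgroup they generate; each cyclic subgroup of order d accounts for φ(d) elements.
Cyclic subgroups by order — order 1: 1; order 2: 1; order 4: 1; order 5: 1; order 10: 1; order 20: 1.
Total: 6.

6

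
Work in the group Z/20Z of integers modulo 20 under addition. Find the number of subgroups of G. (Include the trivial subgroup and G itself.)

6

Subgroups of the cyclic group Z/20Z correspond bijectively to divisors of 20.
Divisors of 20: 1, 2, 4, 5, 10, 20.
So Z/20Z has 6 subgroups.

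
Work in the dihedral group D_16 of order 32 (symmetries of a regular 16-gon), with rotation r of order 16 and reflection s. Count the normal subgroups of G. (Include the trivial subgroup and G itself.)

8

G has 36 subgroups. Checking conjugation-invariance by order — order 1: 1/1 normal; order 2: 1/17 normal; order 4: 1/9 normal; order 8: 1/5 normal; order 16: 3/3 normal; order 32: 1/1 normal.
Total normal subgroups: 8.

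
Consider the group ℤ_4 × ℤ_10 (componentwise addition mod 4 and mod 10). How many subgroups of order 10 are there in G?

|G| = 40 and 10 | 40, so subgroups of order 10 are possible by Lagrange.
The subgroups of order 10 are: {(0,0), (0,1), (0,2), (0,3), (0,4), (0,5), (0,6), (0,7), (0,8), (0,9)}; {(0,0), (0,2), (0,4), (0,6), (0,8), (2,0), (2,2), (2,4), (2,6), (2,8)}; {(0,0), (0,2), (0,4), (0,6), (0,8), (2,1), (2,3), (2,5), (2,7), (2,9)}.
So G has 3 subgroups of order 10.

3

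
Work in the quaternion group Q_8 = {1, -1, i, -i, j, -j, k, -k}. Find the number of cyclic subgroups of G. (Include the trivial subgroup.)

5

A cyclic subgroup of order d is generated by each of its φ(d) elements of order d, so the cyclic subgroups of order d number (#elements of order d)/φ(d).
Cyclic subgroups by order — order 1: 1; order 2: 1; order 4: 3.
Total: 5.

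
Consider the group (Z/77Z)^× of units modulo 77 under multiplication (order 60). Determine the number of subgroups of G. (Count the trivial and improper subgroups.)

|G| = 60, so by Lagrange every subgroup order divides 60. Divisors: 1, 2, 3, 4, 5, 6, 10, 12, 15, 20, 30, 60.
Subgroups by order — order 1: 1; order 2: 3; order 3: 1; order 4: 1; order 5: 1; order 6: 3; order 10: 3; order 12: 1; order 15: 1; order 20: 1; order 30: 3; order 60: 1.
Total: 1 + 3 + 1 + 1 + 1 + 3 + 3 + 1 + 1 + 1 + 3 + 1 = 20.

20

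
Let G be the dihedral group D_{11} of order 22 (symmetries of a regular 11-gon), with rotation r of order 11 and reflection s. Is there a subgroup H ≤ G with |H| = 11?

Yes

11 | 22. A subgroup of order 11 is {e, r, r^2, r^3, r^4, r^5, r^6, r^7, r^8, r^9, r^10}.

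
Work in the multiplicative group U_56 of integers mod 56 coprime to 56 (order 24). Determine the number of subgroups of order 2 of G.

|G| = 24 and 2 | 24, so subgroups of order 2 are possible by Lagrange.
The subgroups of order 2 are: {1, 13}; {1, 15}; {1, 27}; {1, 29}; … (7 in all).
So G has 7 subgroups of order 2.

7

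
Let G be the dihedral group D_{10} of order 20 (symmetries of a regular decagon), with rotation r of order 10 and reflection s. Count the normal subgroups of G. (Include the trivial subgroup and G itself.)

G has 22 subgroups. Checking conjugation-invariance by order — order 1: 1/1 normal; order 2: 1/11 normal; order 4: 0/5 normal; order 5: 1/1 normal; order 10: 3/3 normal; order 20: 1/1 normal.
Total normal subgroups: 7.

7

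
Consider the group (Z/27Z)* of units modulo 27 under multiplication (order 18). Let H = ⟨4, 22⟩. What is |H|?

|⟨4⟩| = 9 and |⟨22⟩| = 9, so |H| is a multiple of lcm(9, 9) = 9 and divides |G| = 18.
Closing under the operation: H = {1, 4, 7, 10, 13, 16, 19, 22, 25}, so |H| = 9.

9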